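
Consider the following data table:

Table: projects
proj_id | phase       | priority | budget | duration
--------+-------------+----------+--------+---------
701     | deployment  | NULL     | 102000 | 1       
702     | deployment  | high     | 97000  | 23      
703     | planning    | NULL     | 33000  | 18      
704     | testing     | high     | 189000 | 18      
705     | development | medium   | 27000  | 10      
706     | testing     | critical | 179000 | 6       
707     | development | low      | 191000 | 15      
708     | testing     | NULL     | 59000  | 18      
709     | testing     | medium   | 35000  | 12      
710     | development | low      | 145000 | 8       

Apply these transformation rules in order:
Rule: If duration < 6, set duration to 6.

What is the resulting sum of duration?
134

Step 1: 1 records have duration < 6
Step 2: These records originally summed to 1
Step 3: After setting to minimum: 1 × 6 = 6
Step 4: Unaffected records sum: 128
Step 5: Final sum = 6 + 128 = 134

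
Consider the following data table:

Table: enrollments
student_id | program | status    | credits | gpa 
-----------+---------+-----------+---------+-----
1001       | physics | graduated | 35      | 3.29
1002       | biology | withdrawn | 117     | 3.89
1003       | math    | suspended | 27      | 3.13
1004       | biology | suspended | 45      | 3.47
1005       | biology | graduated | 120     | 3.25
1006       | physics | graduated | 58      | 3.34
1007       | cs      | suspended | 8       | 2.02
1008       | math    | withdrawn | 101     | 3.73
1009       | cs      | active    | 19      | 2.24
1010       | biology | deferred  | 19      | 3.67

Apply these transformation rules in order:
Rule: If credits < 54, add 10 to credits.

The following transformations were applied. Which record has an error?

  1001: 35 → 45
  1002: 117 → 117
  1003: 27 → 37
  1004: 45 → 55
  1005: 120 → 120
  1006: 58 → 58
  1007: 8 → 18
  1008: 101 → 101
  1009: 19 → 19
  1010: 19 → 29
Record 1009 has an error. The correct transformed value should be 29, not 19.

Step 1: Check each record against the rule
Step 2: Record 1009 has credits = 19
Step 3: Since 19 < 54, the bonus should have been applied
Step 4: Correct value = 29, but claimed value = 19
Conclusion: Record 1009 has the error.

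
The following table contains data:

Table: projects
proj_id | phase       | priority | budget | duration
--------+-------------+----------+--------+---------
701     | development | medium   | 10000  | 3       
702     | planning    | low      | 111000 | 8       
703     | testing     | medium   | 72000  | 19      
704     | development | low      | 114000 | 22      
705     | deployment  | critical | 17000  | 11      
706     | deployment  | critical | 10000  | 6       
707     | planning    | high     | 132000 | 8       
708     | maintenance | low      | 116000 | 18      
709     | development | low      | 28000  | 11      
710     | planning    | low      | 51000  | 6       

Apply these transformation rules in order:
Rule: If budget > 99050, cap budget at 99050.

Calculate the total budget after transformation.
584200

Step 1: 4 records have budget > 99050
Step 2: These records originally summed to 473000
Step 3: After capping: 4 × 99050 = 396200
Step 4: Unaffected records sum: 188000
Step 5: Final sum = 396200 + 188000 = 584200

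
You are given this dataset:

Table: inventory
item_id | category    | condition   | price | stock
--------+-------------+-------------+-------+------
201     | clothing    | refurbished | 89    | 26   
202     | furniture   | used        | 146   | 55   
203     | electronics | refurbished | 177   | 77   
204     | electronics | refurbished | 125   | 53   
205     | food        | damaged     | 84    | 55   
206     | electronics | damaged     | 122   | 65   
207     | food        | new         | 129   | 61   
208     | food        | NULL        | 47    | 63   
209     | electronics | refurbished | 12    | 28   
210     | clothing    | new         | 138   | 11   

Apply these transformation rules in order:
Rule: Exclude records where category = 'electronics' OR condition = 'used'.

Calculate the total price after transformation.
487

Step 1: Find records where category = 'electronics' OR condition = 'used'
Step 2: 5 records match, summing to 582
Step 3: Original sum: 1069
Step 4: Remaining sum = 1069 - 582 = 487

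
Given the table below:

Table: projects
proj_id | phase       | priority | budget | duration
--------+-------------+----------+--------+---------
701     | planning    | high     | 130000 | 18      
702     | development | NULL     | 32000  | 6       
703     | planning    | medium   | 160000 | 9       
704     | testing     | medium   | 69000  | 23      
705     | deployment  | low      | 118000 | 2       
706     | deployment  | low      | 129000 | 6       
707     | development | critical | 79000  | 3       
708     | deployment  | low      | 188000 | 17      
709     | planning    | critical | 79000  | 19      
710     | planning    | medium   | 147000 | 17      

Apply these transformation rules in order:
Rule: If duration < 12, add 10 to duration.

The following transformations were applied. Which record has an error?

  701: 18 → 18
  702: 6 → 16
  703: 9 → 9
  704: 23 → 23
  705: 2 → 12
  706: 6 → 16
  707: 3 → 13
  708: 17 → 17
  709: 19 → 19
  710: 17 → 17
Record 703 has an error. The correct transformed value should be 19, not 9.

Step 1: Check each record against the rule
Step 2: Record 703 has duration = 9
Step 3: Since 9 < 12, the bonus should have been applied
Step 4: Correct value = 19, but claimed value = 9
Conclusion: Record 703 has the error.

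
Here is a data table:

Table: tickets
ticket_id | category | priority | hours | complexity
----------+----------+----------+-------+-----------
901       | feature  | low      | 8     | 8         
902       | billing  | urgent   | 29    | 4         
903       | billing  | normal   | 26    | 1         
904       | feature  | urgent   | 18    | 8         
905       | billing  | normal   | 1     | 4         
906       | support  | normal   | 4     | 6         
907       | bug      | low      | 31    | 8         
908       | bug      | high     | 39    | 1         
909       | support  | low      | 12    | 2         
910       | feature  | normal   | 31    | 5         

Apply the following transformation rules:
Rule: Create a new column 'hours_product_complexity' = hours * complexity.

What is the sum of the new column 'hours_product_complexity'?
844

Step 1: For each record, compute hours * complexity
Example calculations:
  8 * 8 = 64
  29 * 4 = 116
  26 * 1 = 26
  ...
Step 2: Sum all derived values
Step 3: Total = 844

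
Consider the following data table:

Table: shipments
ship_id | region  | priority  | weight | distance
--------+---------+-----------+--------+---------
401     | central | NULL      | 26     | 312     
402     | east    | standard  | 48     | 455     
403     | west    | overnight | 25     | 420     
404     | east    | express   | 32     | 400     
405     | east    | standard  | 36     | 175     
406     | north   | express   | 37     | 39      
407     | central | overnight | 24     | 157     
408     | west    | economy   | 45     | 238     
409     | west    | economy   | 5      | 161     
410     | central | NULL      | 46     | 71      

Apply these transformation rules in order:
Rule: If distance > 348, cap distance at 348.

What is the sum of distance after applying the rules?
2197

Step 1: 3 records have distance > 348
Step 2: These records originally summed to 1275
Step 3: After capping: 3 × 348 = 1044
Step 4: Unaffected records sum: 1153
Step 5: Final sum = 1044 + 1153 = 2197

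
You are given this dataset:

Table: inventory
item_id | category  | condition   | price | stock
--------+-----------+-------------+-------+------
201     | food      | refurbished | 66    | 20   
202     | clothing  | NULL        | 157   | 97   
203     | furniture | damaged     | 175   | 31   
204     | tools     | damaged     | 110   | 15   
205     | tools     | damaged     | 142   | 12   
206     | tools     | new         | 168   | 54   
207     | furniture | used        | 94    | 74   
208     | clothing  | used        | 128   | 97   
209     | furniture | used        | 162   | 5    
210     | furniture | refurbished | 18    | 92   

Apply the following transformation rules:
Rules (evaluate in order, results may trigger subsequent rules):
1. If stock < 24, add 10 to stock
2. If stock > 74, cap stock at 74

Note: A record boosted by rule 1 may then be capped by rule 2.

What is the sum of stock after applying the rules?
473

Step 1: Apply rule 1 to records with stock < 24
  - 4 records get bonus of 10
  - Of these, 0 records then exceed 74 and get capped
Step 2: Apply rule 2 to records with stock > 74
  - 3 records (original) are capped
Step 3: Calculate final sum = 473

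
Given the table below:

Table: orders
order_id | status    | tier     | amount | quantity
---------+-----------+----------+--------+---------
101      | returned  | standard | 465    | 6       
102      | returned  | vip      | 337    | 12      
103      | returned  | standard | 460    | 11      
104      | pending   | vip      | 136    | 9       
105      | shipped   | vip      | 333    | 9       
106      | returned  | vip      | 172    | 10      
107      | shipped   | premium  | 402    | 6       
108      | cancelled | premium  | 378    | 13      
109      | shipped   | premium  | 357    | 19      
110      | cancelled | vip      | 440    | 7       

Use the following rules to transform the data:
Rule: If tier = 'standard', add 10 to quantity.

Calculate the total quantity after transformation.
122

Step 1: Count records where tier = 'standard': 2
Step 2: Total bonus added: 2 × 10 = 20
Step 3: Original sum of quantity: 102
Step 4: Final sum = 102 + 20 = 122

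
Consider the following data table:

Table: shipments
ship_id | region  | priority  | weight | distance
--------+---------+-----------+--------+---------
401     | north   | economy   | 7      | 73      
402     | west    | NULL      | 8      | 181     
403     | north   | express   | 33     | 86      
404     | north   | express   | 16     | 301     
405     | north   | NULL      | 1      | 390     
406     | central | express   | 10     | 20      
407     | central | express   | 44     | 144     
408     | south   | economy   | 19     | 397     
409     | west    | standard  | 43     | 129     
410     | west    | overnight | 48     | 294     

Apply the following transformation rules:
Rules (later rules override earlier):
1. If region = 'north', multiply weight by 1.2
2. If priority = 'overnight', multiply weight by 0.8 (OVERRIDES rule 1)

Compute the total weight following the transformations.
230.8

Step 1: Rule 2 takes priority for records with priority = 'overnight'
  - 1 records: 48 × 0.8 = 38.4
Step 2: Rule 1 applies to remaining records with region = 'north'
  - 4 records: 57 × 1.2 = 68.4
Step 3: Other records unchanged: 124
Step 4: Final sum = 38.4 + 68.4 + 124 = 230.8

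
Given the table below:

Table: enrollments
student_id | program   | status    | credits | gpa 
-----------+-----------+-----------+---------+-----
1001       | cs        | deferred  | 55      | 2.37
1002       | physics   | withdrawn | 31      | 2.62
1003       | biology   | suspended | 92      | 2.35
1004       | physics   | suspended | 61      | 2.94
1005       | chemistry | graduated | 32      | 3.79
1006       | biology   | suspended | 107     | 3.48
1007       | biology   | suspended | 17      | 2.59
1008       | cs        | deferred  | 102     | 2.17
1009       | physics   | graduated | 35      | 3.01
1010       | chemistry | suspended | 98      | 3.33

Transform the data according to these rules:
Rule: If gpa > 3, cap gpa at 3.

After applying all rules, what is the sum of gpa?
27.04

Step 1: 4 records have gpa > 3
Step 2: These records originally summed to 13.61
Step 3: After capping: 4 × 3 = 12
Step 4: Unaffected records sum: 15.04
Step 5: Final sum = 12 + 15.04 = 27.04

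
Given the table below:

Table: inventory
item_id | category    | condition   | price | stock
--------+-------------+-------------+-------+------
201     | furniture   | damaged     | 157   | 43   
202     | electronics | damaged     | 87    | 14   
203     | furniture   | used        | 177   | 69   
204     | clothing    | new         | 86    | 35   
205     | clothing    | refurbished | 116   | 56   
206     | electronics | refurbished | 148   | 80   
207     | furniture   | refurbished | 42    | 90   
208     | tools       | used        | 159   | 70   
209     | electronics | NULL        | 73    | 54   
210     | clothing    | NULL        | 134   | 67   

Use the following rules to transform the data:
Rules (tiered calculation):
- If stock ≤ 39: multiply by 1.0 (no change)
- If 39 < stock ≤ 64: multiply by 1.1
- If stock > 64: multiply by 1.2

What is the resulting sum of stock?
668.5

Step 1: Tier 1 (stock ≤ 39): 2 records, sum = 49 × 1.0 = 49.0
Step 2: Tier 2 (39 < stock ≤ 64): 3 records, sum = 153 × 1.1 = 168.3
Step 3: Tier 3 (stock > 64): 5 records, sum = 376 × 1.2 = 451.2
Step 4: Final sum = 49.0 + 168.3 + 451.2 = 668.5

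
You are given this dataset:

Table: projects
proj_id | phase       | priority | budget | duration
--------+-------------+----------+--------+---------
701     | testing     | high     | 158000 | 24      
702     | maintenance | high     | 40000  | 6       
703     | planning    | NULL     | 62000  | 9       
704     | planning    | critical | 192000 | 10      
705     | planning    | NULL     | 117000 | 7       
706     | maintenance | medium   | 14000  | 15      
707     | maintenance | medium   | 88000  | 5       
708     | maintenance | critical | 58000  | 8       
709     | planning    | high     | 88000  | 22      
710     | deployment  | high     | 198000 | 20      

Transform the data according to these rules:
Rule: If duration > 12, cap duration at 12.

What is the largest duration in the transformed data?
12

Step 1: Original maximum duration = 24
Step 2: Apply cap at 12
Step 3: 4 records had duration > 12 and were capped
Step 4: Maximum after transformation = 12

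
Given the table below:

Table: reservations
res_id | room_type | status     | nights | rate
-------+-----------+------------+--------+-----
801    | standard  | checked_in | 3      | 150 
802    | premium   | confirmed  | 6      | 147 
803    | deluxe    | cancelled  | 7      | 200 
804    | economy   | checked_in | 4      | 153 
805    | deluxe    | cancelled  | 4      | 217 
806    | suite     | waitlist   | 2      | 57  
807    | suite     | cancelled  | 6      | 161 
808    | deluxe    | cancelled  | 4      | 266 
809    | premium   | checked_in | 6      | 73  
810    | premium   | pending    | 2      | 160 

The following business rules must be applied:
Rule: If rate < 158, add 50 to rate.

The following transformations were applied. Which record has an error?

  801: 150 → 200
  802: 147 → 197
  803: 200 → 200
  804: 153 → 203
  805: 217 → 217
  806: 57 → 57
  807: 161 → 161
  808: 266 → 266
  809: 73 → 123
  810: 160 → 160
Record 806 has an error. The correct transformed value should be 107, not 57.

Step 1: Check each record against the rule
Step 2: Record 806 has rate = 57
Step 3: Since 57 < 158, the bonus should have been applied
Step 4: Correct value = 107, but claimed value = 57
Conclusion: Record 806 has the error.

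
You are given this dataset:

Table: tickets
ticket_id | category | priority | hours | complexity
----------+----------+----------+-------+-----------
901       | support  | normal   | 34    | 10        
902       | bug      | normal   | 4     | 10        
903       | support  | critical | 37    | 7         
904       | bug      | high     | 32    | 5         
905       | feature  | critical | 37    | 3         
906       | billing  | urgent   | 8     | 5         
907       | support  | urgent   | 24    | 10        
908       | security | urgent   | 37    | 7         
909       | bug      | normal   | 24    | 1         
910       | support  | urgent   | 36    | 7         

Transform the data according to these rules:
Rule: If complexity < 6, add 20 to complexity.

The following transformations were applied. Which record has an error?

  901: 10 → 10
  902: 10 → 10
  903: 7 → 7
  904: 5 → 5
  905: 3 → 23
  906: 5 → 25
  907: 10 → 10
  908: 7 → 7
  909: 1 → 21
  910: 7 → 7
Record 904 has an error. The correct transformed value should be 25, not 5.

Step 1: Check each record against the rule
Step 2: Record 904 has complexity = 5
Step 3: Since 5 < 6, the bonus should have been applied
Step 4: Correct value = 25, but claimed value = 5
Conclusion: Record 904 has the error.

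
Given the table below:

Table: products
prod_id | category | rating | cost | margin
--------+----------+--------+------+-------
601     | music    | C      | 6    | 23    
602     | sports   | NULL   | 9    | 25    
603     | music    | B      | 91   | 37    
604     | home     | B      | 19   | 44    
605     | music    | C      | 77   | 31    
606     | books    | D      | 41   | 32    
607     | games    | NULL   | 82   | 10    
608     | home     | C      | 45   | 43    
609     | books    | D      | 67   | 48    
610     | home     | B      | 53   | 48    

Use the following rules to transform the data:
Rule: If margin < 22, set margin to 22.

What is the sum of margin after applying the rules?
353

Step 1: 1 records have margin < 22
Step 2: These records originally summed to 10
Step 3: After setting to minimum: 1 × 22 = 22
Step 4: Unaffected records sum: 331
Step 5: Final sum = 22 + 331 = 353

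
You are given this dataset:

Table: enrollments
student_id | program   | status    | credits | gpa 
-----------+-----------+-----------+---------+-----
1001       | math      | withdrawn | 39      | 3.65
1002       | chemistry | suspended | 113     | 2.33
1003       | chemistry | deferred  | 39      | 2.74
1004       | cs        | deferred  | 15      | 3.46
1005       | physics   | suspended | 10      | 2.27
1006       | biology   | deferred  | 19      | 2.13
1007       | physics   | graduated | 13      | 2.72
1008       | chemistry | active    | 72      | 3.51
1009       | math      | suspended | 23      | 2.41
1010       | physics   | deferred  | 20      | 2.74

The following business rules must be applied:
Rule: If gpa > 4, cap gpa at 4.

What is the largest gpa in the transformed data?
3.65

Step 1: Original maximum gpa = 3.65
Step 2: Check cap of 4 against maximum
Step 3: No records exceed the cap (max 3.65 <= cap 4), so no capping applies
Step 4: Maximum after transformation = 3.65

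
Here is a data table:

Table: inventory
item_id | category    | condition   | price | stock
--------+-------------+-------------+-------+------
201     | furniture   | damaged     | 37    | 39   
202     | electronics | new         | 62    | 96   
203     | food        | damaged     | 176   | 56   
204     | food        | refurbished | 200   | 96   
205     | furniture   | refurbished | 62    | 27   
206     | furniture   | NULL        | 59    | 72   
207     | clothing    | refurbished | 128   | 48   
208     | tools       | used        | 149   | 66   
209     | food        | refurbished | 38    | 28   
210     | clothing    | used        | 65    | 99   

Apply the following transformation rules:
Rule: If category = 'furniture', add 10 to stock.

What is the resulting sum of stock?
657

Step 1: Count records where category = 'furniture': 3
Step 2: Total bonus added: 3 × 10 = 30
Step 3: Original sum of stock: 627
Step 4: Final sum = 627 + 30 = 657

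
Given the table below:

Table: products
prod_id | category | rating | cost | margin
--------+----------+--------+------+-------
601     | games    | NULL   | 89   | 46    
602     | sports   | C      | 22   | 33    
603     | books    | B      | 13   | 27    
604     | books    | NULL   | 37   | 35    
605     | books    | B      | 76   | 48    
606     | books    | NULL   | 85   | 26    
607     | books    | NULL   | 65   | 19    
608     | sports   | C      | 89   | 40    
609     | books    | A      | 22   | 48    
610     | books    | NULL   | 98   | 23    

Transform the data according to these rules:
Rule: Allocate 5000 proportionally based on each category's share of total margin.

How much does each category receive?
books: 3275.36, games: 666.67, sports: 1057.97

Step 1: Calculate total margin = 345
Step 2: Calculate each category's proportion:
  books: 226/345 = 65.51% → 3275.36
  games: 46/345 = 13.33% → 666.67
  sports: 73/345 = 21.16% → 1057.97
Step 3: Verify: sum of allocations ≈ 5000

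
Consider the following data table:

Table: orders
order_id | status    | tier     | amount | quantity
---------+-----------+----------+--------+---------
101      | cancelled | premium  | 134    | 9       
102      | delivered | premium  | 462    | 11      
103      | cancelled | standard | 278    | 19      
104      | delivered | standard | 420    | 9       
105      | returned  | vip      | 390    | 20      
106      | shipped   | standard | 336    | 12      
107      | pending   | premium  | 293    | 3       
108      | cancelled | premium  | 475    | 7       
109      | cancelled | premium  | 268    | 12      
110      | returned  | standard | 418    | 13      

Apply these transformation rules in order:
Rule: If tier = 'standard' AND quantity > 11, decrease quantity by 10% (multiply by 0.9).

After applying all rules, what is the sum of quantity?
110.6

Step 1: Find records where tier = 'standard' AND quantity > 11
Step 2: 3 records match, summing to 44
Step 3: After multiplier: 44 × 0.9 = 39.6
Step 4: Unaffected records sum: 71
Step 5: Final sum = 39.6 + 71 = 110.6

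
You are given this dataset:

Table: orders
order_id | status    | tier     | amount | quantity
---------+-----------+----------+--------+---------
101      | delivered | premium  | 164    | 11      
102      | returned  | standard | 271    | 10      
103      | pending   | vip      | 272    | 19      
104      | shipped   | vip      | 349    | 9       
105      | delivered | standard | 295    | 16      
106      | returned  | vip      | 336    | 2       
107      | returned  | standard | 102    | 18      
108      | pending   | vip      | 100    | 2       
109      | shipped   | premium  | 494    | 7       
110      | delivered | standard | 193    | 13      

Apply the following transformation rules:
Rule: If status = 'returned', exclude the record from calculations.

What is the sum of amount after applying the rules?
1867

Step 1: Identify records where status = 'returned'
Step 2: The excluded records sum to 709
Step 3: Original total amount = 2576
Step 4: Remaining total = 2576 - 709 = 1867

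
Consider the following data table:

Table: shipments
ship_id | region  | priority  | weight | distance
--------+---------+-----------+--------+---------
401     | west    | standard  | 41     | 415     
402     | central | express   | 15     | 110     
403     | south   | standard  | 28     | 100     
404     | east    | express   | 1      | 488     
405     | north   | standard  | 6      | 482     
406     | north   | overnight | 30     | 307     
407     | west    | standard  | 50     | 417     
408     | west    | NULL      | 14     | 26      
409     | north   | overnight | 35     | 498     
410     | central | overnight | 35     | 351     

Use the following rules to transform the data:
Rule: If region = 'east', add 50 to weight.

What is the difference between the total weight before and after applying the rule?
50

Step 1: Original sum of weight = 255
Step 2: 1 records have region = 'east'
Step 3: Each affected record changes by 50
Step 4: Total change = 1 × 50 = 50
Step 5: New sum = 255 + 50 = 305
Step 6: Difference = |305 - 255| = 50
        (Sum increased by 50)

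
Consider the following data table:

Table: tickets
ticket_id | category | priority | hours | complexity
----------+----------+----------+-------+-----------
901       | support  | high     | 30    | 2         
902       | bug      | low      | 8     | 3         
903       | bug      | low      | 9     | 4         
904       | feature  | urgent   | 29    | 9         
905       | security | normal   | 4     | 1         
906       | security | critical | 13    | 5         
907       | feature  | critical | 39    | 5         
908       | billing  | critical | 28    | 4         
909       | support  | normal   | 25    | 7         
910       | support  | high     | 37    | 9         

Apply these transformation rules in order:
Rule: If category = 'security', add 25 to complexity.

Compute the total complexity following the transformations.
99

Step 1: Count records where category = 'security': 2
Step 2: Total bonus added: 2 × 25 = 50
Step 3: Original sum of complexity: 49
Step 4: Final sum = 49 + 50 = 99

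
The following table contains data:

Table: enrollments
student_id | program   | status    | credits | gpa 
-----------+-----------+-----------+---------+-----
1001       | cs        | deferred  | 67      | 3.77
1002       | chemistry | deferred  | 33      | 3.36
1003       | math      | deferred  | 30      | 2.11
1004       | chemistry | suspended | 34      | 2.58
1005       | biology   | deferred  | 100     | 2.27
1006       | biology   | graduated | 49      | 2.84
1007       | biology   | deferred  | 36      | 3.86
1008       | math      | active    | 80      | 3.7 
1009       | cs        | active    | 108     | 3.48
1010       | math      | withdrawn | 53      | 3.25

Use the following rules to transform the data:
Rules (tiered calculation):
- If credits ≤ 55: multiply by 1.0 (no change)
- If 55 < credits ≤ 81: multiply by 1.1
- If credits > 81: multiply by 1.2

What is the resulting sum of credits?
646.3

Step 1: Tier 1 (credits ≤ 55): 6 records, sum = 235 × 1.0 = 235.0
Step 2: Tier 2 (55 < credits ≤ 81): 2 records, sum = 147 × 1.1 = 161.7
Step 3: Tier 3 (credits > 81): 2 records, sum = 208 × 1.2 = 249.6
Step 4: Final sum = 235.0 + 161.7 + 249.6 = 646.3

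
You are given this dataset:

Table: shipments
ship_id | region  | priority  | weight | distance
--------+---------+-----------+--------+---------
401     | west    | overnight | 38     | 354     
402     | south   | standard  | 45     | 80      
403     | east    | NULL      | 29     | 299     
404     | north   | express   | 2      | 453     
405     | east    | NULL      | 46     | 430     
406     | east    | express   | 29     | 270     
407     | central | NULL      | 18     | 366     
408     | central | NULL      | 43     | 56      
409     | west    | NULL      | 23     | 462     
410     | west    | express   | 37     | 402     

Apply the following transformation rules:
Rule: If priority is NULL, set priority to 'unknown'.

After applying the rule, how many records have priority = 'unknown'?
5

Step 1: Count records where priority IS NULL
Step 2: Found 5 records with NULL priority
Step 3: These records will have priority set to 'unknown'
Step 4: Records already having priority = 'unknown': 0
Step 5: Answer: 5 + 0 = 5 records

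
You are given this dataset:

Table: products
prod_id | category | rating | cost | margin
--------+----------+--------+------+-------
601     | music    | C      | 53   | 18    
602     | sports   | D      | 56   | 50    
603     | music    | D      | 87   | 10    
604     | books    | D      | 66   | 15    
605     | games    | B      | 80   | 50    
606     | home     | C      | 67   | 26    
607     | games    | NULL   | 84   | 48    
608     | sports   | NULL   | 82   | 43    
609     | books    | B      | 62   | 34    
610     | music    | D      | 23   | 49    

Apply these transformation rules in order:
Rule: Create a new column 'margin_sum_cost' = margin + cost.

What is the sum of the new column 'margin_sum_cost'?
1003

Step 1: For each record, compute margin + cost
Example calculations:
  18 + 53 = 71
  50 + 56 = 106
  10 + 87 = 97
  ...
Step 2: Sum all derived values
Step 3: Total = 1003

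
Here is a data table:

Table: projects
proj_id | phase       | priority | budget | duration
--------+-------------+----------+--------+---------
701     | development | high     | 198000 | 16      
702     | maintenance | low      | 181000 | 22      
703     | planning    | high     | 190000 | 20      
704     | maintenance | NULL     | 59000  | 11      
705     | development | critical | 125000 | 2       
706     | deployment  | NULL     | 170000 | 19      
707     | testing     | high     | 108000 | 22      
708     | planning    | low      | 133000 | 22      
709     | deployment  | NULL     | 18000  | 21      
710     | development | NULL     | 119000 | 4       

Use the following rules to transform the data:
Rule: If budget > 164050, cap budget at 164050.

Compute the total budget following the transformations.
1218200

Step 1: 4 records have budget > 164050
Step 2: These records originally summed to 739000
Step 3: After capping: 4 × 164050 = 656200
Step 4: Unaffected records sum: 562000
Step 5: Final sum = 656200 + 562000 = 1218200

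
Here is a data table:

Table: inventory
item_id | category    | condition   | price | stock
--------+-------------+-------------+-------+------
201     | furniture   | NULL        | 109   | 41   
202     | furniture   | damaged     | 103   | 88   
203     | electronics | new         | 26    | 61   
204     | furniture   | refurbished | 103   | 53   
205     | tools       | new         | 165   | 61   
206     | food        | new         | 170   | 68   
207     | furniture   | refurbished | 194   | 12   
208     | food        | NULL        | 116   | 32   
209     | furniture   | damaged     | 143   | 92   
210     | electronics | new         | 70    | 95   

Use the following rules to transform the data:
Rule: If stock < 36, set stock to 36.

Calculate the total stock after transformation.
631

Step 1: 2 records have stock < 36
Step 2: These records originally summed to 44
Step 3: After setting to minimum: 2 × 36 = 72
Step 4: Unaffected records sum: 559
Step 5: Final sum = 72 + 559 = 631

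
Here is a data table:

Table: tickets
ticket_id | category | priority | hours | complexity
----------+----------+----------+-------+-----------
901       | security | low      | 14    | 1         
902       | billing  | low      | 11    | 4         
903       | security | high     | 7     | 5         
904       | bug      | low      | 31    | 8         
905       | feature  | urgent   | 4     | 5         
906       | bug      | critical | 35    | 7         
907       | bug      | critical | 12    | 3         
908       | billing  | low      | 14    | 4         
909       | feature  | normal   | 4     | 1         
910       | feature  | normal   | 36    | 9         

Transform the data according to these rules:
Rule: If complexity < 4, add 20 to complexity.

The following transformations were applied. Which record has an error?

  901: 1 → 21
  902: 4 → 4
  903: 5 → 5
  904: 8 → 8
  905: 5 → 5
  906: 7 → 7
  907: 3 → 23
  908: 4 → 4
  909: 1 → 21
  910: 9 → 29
Record 910 has an error. The correct transformed value should be 9, not 29.

Step 1: Check each record against the rule
Step 2: Record 910 has complexity = 9
Step 3: Since 9 >= 4, the bonus should not have been applied
Step 4: Correct value = 9, but claimed value = 29
Conclusion: Record 910 has the error.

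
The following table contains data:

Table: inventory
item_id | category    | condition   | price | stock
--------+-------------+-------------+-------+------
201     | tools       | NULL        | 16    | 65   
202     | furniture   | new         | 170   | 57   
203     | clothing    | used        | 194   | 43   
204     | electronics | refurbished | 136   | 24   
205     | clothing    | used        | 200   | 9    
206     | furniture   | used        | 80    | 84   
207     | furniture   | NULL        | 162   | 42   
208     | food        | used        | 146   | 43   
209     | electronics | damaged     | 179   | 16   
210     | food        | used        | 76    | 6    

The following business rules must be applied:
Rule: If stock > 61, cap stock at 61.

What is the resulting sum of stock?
362

Step 1: 2 records have stock > 61
Step 2: These records originally summed to 149
Step 3: After capping: 2 × 61 = 122
Step 4: Unaffected records sum: 240
Step 5: Final sum = 122 + 240 = 362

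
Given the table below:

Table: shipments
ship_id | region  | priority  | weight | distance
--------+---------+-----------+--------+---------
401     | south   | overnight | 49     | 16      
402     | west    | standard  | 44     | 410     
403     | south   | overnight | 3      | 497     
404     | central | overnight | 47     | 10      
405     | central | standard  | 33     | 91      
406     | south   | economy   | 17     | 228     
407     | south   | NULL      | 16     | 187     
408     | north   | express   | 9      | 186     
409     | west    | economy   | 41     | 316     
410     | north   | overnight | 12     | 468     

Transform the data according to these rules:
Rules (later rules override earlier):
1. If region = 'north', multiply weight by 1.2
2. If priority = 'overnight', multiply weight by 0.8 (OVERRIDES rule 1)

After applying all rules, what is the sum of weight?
250.6

Step 1: Rule 2 takes priority for records with priority = 'overnight'
  - 4 records: 111 × 0.8 = 88.8
Step 2: Rule 1 applies to remaining records with region = 'north'
  - 1 records: 9 × 1.2 = 10.8
Step 3: Other records unchanged: 151
Step 4: Final sum = 88.8 + 10.8 + 151 = 250.6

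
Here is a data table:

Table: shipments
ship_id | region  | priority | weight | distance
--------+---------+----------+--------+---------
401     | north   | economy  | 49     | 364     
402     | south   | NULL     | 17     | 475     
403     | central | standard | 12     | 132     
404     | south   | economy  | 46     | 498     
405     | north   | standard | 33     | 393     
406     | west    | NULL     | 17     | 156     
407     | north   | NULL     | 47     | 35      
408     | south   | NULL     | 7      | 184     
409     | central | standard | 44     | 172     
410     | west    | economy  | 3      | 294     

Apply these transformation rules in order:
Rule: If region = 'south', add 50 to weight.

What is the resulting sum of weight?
425

Step 1: Count records where region = 'south': 3
Step 2: Total bonus added: 3 × 50 = 150
Step 3: Original sum of weight: 275
Step 4: Final sum = 275 + 150 = 425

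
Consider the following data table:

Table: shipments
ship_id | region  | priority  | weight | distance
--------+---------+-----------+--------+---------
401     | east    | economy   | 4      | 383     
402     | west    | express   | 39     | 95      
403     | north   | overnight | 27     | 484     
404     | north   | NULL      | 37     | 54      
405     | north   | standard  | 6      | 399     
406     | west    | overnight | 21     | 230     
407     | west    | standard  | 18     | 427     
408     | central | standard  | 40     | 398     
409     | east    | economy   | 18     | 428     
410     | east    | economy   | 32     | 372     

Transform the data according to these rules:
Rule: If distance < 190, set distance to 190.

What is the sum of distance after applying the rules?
3501

Step 1: 2 records have distance < 190
Step 2: These records originally summed to 149
Step 3: After setting to minimum: 2 × 190 = 380
Step 4: Unaffected records sum: 3121
Step 5: Final sum = 380 + 3121 = 3501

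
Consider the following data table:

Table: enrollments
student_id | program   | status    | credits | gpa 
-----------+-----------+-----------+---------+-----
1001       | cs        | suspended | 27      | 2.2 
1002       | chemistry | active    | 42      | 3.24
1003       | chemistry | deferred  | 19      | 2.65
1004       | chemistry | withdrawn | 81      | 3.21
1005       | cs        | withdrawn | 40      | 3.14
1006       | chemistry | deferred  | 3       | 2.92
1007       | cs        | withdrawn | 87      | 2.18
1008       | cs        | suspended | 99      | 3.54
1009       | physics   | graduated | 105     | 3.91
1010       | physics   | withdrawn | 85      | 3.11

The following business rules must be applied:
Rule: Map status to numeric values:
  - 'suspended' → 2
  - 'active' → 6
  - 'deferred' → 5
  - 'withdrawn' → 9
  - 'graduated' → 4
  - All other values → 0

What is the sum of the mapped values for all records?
60

Step 1: Apply mapping to each record
Step 2: Count by status:
  'suspended': 2 records × 2 = 4
  'active': 1 records × 6 = 6
  'deferred': 2 records × 5 = 10
  'withdrawn': 4 records × 9 = 36
  'graduated': 1 records × 4 = 4
Step 3: Sum all mapped values = 60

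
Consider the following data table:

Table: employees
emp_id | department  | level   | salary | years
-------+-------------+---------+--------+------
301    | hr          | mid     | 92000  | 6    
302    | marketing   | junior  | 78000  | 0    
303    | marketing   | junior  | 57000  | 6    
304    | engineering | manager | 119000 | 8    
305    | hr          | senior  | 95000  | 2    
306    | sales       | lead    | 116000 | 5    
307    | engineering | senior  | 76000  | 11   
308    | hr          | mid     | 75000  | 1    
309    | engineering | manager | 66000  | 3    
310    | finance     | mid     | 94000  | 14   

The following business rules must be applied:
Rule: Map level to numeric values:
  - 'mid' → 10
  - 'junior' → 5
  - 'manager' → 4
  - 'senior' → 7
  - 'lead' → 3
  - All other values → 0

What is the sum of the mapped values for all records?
65

Step 1: Apply mapping to each record
Step 2: Count by status:
  'mid': 3 records × 10 = 30
  'junior': 2 records × 5 = 10
  'manager': 2 records × 4 = 8
  'senior': 2 records × 7 = 14
  'lead': 1 records × 3 = 3
Step 3: Sum all mapped values = 65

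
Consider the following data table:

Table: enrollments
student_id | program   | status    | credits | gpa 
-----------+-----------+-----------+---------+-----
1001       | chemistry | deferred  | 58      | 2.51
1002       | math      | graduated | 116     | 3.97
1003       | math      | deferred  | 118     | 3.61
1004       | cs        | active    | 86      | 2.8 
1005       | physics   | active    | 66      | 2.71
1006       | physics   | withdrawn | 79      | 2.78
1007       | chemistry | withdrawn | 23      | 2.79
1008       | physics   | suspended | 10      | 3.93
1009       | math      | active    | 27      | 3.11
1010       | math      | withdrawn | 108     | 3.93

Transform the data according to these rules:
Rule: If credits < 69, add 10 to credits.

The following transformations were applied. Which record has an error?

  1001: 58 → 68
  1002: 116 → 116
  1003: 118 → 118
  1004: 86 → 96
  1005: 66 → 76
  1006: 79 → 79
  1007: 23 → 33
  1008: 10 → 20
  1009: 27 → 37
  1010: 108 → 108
Record 1004 has an error. The correct transformed value should be 86, not 96.

Step 1: Check each record against the rule
Step 2: Record 1004 has credits = 86
Step 3: Since 86 >= 69, the bonus should not have been applied
Step 4: Correct value = 86, but claimed value = 96
Conclusion: Record 1004 has the error.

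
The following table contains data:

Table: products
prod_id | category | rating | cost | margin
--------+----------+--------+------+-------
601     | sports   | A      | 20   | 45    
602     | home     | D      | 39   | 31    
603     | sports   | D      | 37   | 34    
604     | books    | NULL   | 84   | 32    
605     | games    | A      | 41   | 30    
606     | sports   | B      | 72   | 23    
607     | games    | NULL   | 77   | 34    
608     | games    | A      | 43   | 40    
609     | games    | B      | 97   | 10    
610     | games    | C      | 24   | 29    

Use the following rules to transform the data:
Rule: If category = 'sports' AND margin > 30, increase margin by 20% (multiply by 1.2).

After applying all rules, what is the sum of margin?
323.8

Step 1: Find records where category = 'sports' AND margin > 30
Step 2: 2 records match, summing to 79
Step 3: After multiplier: 79 × 1.2 = 94.8
Step 4: Unaffected records sum: 229
Step 5: Final sum = 94.8 + 229 = 323.8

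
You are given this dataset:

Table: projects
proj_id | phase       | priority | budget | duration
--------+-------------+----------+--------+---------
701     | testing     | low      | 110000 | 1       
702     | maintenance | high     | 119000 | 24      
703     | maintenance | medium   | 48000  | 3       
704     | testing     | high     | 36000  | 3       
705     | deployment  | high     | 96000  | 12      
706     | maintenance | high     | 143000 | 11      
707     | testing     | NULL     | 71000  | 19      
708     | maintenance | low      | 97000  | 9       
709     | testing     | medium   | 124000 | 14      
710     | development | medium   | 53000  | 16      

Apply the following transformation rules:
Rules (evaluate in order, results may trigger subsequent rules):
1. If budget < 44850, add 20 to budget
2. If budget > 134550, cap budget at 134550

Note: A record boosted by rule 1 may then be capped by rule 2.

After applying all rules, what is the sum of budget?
888570

Step 1: Apply rule 1 to records with budget < 44850
  - 1 records get bonus of 20
  - Of these, 0 records then exceed 134550 and get capped
Step 2: Apply rule 2 to records with budget > 134550
  - 1 records (original) are capped
Step 3: Calculate final sum = 888570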